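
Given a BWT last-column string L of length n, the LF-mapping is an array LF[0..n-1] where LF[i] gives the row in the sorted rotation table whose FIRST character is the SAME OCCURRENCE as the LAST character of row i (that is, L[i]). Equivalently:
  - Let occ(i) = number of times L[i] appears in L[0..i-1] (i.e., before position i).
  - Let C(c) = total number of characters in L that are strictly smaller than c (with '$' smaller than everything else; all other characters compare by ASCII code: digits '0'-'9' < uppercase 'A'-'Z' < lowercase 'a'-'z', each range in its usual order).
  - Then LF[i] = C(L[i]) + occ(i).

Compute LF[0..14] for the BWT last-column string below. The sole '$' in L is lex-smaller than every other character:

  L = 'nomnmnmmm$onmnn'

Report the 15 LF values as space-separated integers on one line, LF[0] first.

Char counts: '$':1, 'm':6, 'n':6, 'o':2
C (first-col start): C('$')=0, C('m')=1, C('n')=7, C('o')=13
L[0]='n': occ=0, LF[0]=C('n')+0=7+0=7
L[1]='o': occ=0, LF[1]=C('o')+0=13+0=13
L[2]='m': occ=0, LF[2]=C('m')+0=1+0=1
L[3]='n': occ=1, LF[3]=C('n')+1=7+1=8
L[4]='m': occ=1, LF[4]=C('m')+1=1+1=2
L[5]='n': occ=2, LF[5]=C('n')+2=7+2=9
L[6]='m': occ=2, LF[6]=C('m')+2=1+2=3
L[7]='m': occ=3, LF[7]=C('m')+3=1+3=4
L[8]='m': occ=4, LF[8]=C('m')+4=1+4=5
L[9]='$': occ=0, LF[9]=C('$')+0=0+0=0
L[10]='o': occ=1, LF[10]=C('o')+1=13+1=14
L[11]='n': occ=3, LF[11]=C('n')+3=7+3=10
L[12]='m': occ=5, LF[12]=C('m')+5=1+5=6
L[13]='n': occ=4, LF[13]=C('n')+4=7+4=11
L[14]='n': occ=5, LF[14]=C('n')+5=7+5=12

Answer: 7 13 1 8 2 9 3 4 5 0 14 10 6 11 12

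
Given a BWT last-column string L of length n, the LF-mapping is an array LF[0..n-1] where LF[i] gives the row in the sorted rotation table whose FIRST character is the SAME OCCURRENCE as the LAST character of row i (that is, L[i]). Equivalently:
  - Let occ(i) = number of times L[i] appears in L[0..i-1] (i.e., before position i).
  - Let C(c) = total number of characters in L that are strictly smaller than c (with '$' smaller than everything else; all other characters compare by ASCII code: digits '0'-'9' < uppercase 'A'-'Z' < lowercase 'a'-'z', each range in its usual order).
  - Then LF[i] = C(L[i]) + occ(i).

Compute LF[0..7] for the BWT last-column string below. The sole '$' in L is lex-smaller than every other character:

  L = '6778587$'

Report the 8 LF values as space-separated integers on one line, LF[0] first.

Char counts: '$':1, '5':1, '6':1, '7':3, '8':2
C (first-col start): C('$')=0, C('5')=1, C('6')=2, C('7')=3, C('8')=6
L[0]='6': occ=0, LF[0]=C('6')+0=2+0=2
L[1]='7': occ=0, LF[1]=C('7')+0=3+0=3
L[2]='7': occ=1, LF[2]=C('7')+1=3+1=4
L[3]='8': occ=0, LF[3]=C('8')+0=6+0=6
L[4]='5': occ=0, LF[4]=C('5')+0=1+0=1
L[5]='8': occ=1, LF[5]=C('8')+1=6+1=7
L[6]='7': occ=2, LF[6]=C('7')+2=3+2=5
L[7]='$': occ=0, LF[7]=C('$')+0=0+0=0

Answer: 2 3 4 6 1 7 5 0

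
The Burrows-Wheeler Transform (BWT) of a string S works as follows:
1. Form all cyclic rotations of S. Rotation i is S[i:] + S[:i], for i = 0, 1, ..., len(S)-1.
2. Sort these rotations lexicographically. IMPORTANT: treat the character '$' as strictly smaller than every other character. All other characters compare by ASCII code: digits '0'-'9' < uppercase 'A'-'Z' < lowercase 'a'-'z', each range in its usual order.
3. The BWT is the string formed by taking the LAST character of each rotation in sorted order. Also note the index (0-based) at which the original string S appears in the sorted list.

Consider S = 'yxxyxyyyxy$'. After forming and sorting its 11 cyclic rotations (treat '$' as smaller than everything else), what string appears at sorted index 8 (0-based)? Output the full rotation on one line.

Answer: yxyyyxy$yxx

Derivation:
All 11 rotations (rotation i = S[i:]+S[:i]):
  rot[0] = yxxyxyyyxy$
  rot[1] = xxyxyyyxy$y
  rot[2] = xyxyyyxy$yx
  rot[3] = yxyyyxy$yxx
  rot[4] = xyyyxy$yxxy
  rot[5] = yyyxy$yxxyx
  rot[6] = yyxy$yxxyxy
  rot[7] = yxy$yxxyxyy
  rot[8] = xy$yxxyxyyy
  rot[9] = y$yxxyxyyyx
  rot[10] = $yxxyxyyyxy
Sorted (with $ < everything):
  sorted[0] = $yxxyxyyyxy
  sorted[1] = xxyxyyyxy$y
  sorted[2] = xy$yxxyxyyy
  sorted[3] = xyxyyyxy$yx
  sorted[4] = xyyyxy$yxxy
  sorted[5] = y$yxxyxyyyx
  sorted[6] = yxxyxyyyxy$
  sorted[7] = yxy$yxxyxyy
  sorted[8] = yxyyyxy$yxx
  sorted[9] = yyxy$yxxyxy
  sorted[10] = yyyxy$yxxyx
sorted[8] = yxyyyxy$yxx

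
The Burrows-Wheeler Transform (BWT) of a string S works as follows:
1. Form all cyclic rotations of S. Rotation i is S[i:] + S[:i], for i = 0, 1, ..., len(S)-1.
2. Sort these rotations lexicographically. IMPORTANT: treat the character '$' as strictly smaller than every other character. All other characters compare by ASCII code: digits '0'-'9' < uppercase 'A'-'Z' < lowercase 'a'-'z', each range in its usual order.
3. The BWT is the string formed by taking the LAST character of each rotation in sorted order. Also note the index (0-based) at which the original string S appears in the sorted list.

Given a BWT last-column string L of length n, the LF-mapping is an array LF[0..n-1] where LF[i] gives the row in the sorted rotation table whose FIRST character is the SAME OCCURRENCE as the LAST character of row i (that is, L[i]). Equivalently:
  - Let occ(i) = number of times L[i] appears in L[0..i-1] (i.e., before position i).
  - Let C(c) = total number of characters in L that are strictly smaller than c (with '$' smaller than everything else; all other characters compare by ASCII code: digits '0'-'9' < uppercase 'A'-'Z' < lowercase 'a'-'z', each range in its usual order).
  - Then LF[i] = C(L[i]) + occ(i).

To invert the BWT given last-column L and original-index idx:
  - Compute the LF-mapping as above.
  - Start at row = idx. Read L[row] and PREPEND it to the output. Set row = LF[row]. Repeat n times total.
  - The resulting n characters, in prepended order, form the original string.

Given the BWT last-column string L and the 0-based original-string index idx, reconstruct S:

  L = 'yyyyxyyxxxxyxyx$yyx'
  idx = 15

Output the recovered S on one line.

LF mapping: 9 10 11 12 1 13 14 2 3 4 5 15 6 16 7 0 17 18 8
Walk LF starting at row 15, prepending L[row]:
  step 1: row=15, L[15]='$', prepend. Next row=LF[15]=0
  step 2: row=0, L[0]='y', prepend. Next row=LF[0]=9
  step 3: row=9, L[9]='x', prepend. Next row=LF[9]=4
  step 4: row=4, L[4]='x', prepend. Next row=LF[4]=1
  step 5: row=1, L[1]='y', prepend. Next row=LF[1]=10
  step 6: row=10, L[10]='x', prepend. Next row=LF[10]=5
  step 7: row=5, L[5]='y', prepend. Next row=LF[5]=13
  step 8: row=13, L[13]='y', prepend. Next row=LF[13]=16
  step 9: row=16, L[16]='y', prepend. Next row=LF[16]=17
  step 10: row=17, L[17]='y', prepend. Next row=LF[17]=18
  step 11: row=18, L[18]='x', prepend. Next row=LF[18]=8
  step 12: row=8, L[8]='x', prepend. Next row=LF[8]=3
  step 13: row=3, L[3]='y', prepend. Next row=LF[3]=12
  step 14: row=12, L[12]='x', prepend. Next row=LF[12]=6
  step 15: row=6, L[6]='y', prepend. Next row=LF[6]=14
  step 16: row=14, L[14]='x', prepend. Next row=LF[14]=7
  step 17: row=7, L[7]='x', prepend. Next row=LF[7]=2
  step 18: row=2, L[2]='y', prepend. Next row=LF[2]=11
  step 19: row=11, L[11]='y', prepend. Next row=LF[11]=15
Reversed output: yyxxyxyxxyyyyxyxxy$

Answer: yyxxyxyxxyyyyxyxxy$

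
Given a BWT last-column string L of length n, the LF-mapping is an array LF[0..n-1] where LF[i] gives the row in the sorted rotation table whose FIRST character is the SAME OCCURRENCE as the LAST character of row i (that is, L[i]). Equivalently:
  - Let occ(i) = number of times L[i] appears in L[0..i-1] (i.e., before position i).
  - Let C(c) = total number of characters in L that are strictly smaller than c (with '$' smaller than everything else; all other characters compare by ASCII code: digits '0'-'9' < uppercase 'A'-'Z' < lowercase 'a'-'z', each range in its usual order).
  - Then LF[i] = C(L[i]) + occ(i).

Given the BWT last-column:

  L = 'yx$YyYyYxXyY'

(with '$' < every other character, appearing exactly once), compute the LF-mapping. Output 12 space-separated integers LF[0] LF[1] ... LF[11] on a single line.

Answer: 8 6 0 2 9 3 10 4 7 1 11 5

Derivation:
Char counts: '$':1, 'X':1, 'Y':4, 'x':2, 'y':4
C (first-col start): C('$')=0, C('X')=1, C('Y')=2, C('x')=6, C('y')=8
L[0]='y': occ=0, LF[0]=C('y')+0=8+0=8
L[1]='x': occ=0, LF[1]=C('x')+0=6+0=6
L[2]='$': occ=0, LF[2]=C('$')+0=0+0=0
L[3]='Y': occ=0, LF[3]=C('Y')+0=2+0=2
L[4]='y': occ=1, LF[4]=C('y')+1=8+1=9
L[5]='Y': occ=1, LF[5]=C('Y')+1=2+1=3
L[6]='y': occ=2, LF[6]=C('y')+2=8+2=10
L[7]='Y': occ=2, LF[7]=C('Y')+2=2+2=4
L[8]='x': occ=1, LF[8]=C('x')+1=6+1=7
L[9]='X': occ=0, LF[9]=C('X')+0=1+0=1
L[10]='y': occ=3, LF[10]=C('y')+3=8+3=11
L[11]='Y': occ=3, LF[11]=C('Y')+3=2+3=5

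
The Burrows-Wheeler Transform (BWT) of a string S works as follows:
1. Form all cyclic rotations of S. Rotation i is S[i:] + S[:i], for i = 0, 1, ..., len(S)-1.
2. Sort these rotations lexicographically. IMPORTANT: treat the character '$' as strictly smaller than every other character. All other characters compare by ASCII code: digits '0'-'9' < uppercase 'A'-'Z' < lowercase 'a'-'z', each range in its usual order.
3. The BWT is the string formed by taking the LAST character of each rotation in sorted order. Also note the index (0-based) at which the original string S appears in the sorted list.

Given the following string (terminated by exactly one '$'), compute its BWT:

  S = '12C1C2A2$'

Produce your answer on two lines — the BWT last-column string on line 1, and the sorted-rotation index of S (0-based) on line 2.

All 9 rotations (rotation i = S[i:]+S[:i]):
  rot[0] = 12C1C2A2$
  rot[1] = 2C1C2A2$1
  rot[2] = C1C2A2$12
  rot[3] = 1C2A2$12C
  rot[4] = C2A2$12C1
  rot[5] = 2A2$12C1C
  rot[6] = A2$12C1C2
  rot[7] = 2$12C1C2A
  rot[8] = $12C1C2A2
Sorted (with $ < everything):
  sorted[0] = $12C1C2A2  (last char: '2')
  sorted[1] = 12C1C2A2$  (last char: '$')
  sorted[2] = 1C2A2$12C  (last char: 'C')
  sorted[3] = 2$12C1C2A  (last char: 'A')
  sorted[4] = 2A2$12C1C  (last char: 'C')
  sorted[5] = 2C1C2A2$1  (last char: '1')
  sorted[6] = A2$12C1C2  (last char: '2')
  sorted[7] = C1C2A2$12  (last char: '2')
  sorted[8] = C2A2$12C1  (last char: '1')
Last column: 2$CAC1221
Original string S is at sorted index 1

Answer: 2$CAC1221
1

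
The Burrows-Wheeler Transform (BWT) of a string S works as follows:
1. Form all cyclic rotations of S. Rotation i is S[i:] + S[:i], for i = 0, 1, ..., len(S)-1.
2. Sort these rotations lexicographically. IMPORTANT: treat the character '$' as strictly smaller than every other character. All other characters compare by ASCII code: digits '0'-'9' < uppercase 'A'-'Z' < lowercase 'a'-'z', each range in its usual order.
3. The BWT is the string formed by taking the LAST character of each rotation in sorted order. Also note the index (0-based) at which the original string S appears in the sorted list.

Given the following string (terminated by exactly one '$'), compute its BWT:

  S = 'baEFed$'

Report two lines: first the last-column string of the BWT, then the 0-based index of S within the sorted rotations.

All 7 rotations (rotation i = S[i:]+S[:i]):
  rot[0] = baEFed$
  rot[1] = aEFed$b
  rot[2] = EFed$ba
  rot[3] = Fed$baE
  rot[4] = ed$baEF
  rot[5] = d$baEFe
  rot[6] = $baEFed
Sorted (with $ < everything):
  sorted[0] = $baEFed  (last char: 'd')
  sorted[1] = EFed$ba  (last char: 'a')
  sorted[2] = Fed$baE  (last char: 'E')
  sorted[3] = aEFed$b  (last char: 'b')
  sorted[4] = baEFed$  (last char: '$')
  sorted[5] = d$baEFe  (last char: 'e')
  sorted[6] = ed$baEF  (last char: 'F')
Last column: daEb$eF
Original string S is at sorted index 4

Answer: daEb$eF
4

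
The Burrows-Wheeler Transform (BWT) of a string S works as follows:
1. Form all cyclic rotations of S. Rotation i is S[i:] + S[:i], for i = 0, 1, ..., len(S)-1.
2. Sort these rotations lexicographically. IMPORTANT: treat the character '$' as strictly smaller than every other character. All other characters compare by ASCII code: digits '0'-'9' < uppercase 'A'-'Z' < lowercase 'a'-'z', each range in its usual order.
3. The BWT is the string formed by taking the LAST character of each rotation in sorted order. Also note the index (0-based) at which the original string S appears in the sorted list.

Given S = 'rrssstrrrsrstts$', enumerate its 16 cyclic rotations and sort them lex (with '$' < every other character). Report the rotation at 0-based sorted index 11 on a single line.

Answer: strrrsrstts$rrss

Derivation:
All 16 rotations (rotation i = S[i:]+S[:i]):
  rot[0] = rrssstrrrsrstts$
  rot[1] = rssstrrrsrstts$r
  rot[2] = ssstrrrsrstts$rr
  rot[3] = sstrrrsrstts$rrs
  rot[4] = strrrsrstts$rrss
  rot[5] = trrrsrstts$rrsss
  rot[6] = rrrsrstts$rrssst
  rot[7] = rrsrstts$rrssstr
  rot[8] = rsrstts$rrssstrr
  rot[9] = srstts$rrssstrrr
  rot[10] = rstts$rrssstrrrs
  rot[11] = stts$rrssstrrrsr
  rot[12] = tts$rrssstrrrsrs
  rot[13] = ts$rrssstrrrsrst
  rot[14] = s$rrssstrrrsrstt
  rot[15] = $rrssstrrrsrstts
Sorted (with $ < everything):
  sorted[0] = $rrssstrrrsrstts
  sorted[1] = rrrsrstts$rrssst
  sorted[2] = rrsrstts$rrssstr
  sorted[3] = rrssstrrrsrstts$
  sorted[4] = rsrstts$rrssstrr
  sorted[5] = rssstrrrsrstts$r
  sorted[6] = rstts$rrssstrrrs
  sorted[7] = s$rrssstrrrsrstt
  sorted[8] = srstts$rrssstrrr
  sorted[9] = ssstrrrsrstts$rr
  sorted[10] = sstrrrsrstts$rrs
  sorted[11] = strrrsrstts$rrss
  sorted[12] = stts$rrssstrrrsr
  sorted[13] = trrrsrstts$rrsss
  sorted[14] = ts$rrssstrrrsrst
  sorted[15] = tts$rrssstrrrsrs
sorted[11] = strrrsrstts$rrss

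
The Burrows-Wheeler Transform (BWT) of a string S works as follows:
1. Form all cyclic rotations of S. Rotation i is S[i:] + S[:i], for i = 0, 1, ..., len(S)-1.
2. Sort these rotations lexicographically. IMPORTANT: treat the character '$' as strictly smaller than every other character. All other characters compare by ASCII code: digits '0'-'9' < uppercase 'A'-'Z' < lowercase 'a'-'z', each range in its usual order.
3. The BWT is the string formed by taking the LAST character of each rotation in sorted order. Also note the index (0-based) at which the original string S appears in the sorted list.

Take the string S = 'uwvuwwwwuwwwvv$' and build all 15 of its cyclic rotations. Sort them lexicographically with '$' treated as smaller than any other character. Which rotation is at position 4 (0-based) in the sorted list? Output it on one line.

Answer: v$uwvuwwwwuwwwv

Derivation:
All 15 rotations (rotation i = S[i:]+S[:i]):
  rot[0] = uwvuwwwwuwwwvv$
  rot[1] = wvuwwwwuwwwvv$u
  rot[2] = vuwwwwuwwwvv$uw
  rot[3] = uwwwwuwwwvv$uwv
  rot[4] = wwwwuwwwvv$uwvu
  rot[5] = wwwuwwwvv$uwvuw
  rot[6] = wwuwwwvv$uwvuww
  rot[7] = wuwwwvv$uwvuwww
  rot[8] = uwwwvv$uwvuwwww
  rot[9] = wwwvv$uwvuwwwwu
  rot[10] = wwvv$uwvuwwwwuw
  rot[11] = wvv$uwvuwwwwuww
  rot[12] = vv$uwvuwwwwuwww
  rot[13] = v$uwvuwwwwuwwwv
  rot[14] = $uwvuwwwwuwwwvv
Sorted (with $ < everything):
  sorted[0] = $uwvuwwwwuwwwvv
  sorted[1] = uwvuwwwwuwwwvv$
  sorted[2] = uwwwvv$uwvuwwww
  sorted[3] = uwwwwuwwwvv$uwv
  sorted[4] = v$uwvuwwwwuwwwv
  sorted[5] = vuwwwwuwwwvv$uw
  sorted[6] = vv$uwvuwwwwuwww
  sorted[7] = wuwwwvv$uwvuwww
  sorted[8] = wvuwwwwuwwwvv$u
  sorted[9] = wvv$uwvuwwwwuww
  sorted[10] = wwuwwwvv$uwvuww
  sorted[11] = wwvv$uwvuwwwwuw
  sorted[12] = wwwuwwwvv$uwvuw
  sorted[13] = wwwvv$uwvuwwwwu
  sorted[14] = wwwwuwwwvv$uwvu
sorted[4] = v$uwvuwwwwuwwwv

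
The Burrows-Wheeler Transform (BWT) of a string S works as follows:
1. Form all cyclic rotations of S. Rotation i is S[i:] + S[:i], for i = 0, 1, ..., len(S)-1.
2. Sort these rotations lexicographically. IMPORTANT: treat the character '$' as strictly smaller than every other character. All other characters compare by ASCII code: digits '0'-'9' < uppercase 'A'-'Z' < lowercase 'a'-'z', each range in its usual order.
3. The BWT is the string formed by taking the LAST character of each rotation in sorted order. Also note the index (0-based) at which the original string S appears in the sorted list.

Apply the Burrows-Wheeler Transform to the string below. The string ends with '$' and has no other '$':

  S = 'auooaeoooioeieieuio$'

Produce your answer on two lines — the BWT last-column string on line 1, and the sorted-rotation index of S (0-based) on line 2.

Answer: oo$oiaieeuoioiouoeea
2

Derivation:
All 20 rotations (rotation i = S[i:]+S[:i]):
  rot[0] = auooaeoooioeieieuio$
  rot[1] = uooaeoooioeieieuio$a
  rot[2] = ooaeoooioeieieuio$au
  rot[3] = oaeoooioeieieuio$auo
  rot[4] = aeoooioeieieuio$auoo
  rot[5] = eoooioeieieuio$auooa
  rot[6] = oooioeieieuio$auooae
  rot[7] = ooioeieieuio$auooaeo
  rot[8] = oioeieieuio$auooaeoo
  rot[9] = ioeieieuio$auooaeooo
  rot[10] = oeieieuio$auooaeoooi
  rot[11] = eieieuio$auooaeoooio
  rot[12] = ieieuio$auooaeoooioe
  rot[13] = eieuio$auooaeoooioei
  rot[14] = ieuio$auooaeoooioeie
  rot[15] = euio$auooaeoooioeiei
  rot[16] = uio$auooaeoooioeieie
  rot[17] = io$auooaeoooioeieieu
  rot[18] = o$auooaeoooioeieieui
  rot[19] = $auooaeoooioeieieuio
Sorted (with $ < everything):
  sorted[0] = $auooaeoooioeieieuio  (last char: 'o')
  sorted[1] = aeoooioeieieuio$auoo  (last char: 'o')
  sorted[2] = auooaeoooioeieieuio$  (last char: '$')
  sorted[3] = eieieuio$auooaeoooio  (last char: 'o')
  sorted[4] = eieuio$auooaeoooioei  (last char: 'i')
  sorted[5] = eoooioeieieuio$auooa  (last char: 'a')
  sorted[6] = euio$auooaeoooioeiei  (last char: 'i')
  sorted[7] = ieieuio$auooaeoooioe  (last char: 'e')
  sorted[8] = ieuio$auooaeoooioeie  (last char: 'e')
  sorted[9] = io$auooaeoooioeieieu  (last char: 'u')
  sorted[10] = ioeieieuio$auooaeooo  (last char: 'o')
  sorted[11] = o$auooaeoooioeieieui  (last char: 'i')
  sorted[12] = oaeoooioeieieuio$auo  (last char: 'o')
  sorted[13] = oeieieuio$auooaeoooi  (last char: 'i')
  sorted[14] = oioeieieuio$auooaeoo  (last char: 'o')
  sorted[15] = ooaeoooioeieieuio$au  (last char: 'u')
  sorted[16] = ooioeieieuio$auooaeo  (last char: 'o')
  sorted[17] = oooioeieieuio$auooae  (last char: 'e')
  sorted[18] = uio$auooaeoooioeieie  (last char: 'e')
  sorted[19] = uooaeoooioeieieuio$a  (last char: 'a')
Last column: oo$oiaieeuoioiouoeea
Original string S is at sorted index 2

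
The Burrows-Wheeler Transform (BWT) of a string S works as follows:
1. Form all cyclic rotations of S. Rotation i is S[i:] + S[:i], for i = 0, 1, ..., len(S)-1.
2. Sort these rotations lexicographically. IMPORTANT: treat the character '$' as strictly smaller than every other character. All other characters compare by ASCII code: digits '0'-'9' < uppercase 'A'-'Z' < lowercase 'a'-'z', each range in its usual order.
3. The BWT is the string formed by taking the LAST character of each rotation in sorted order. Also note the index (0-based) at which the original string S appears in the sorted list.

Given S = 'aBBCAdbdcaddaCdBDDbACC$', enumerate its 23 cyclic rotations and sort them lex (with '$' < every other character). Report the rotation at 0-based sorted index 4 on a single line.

All 23 rotations (rotation i = S[i:]+S[:i]):
  rot[0] = aBBCAdbdcaddaCdBDDbACC$
  rot[1] = BBCAdbdcaddaCdBDDbACC$a
  rot[2] = BCAdbdcaddaCdBDDbACC$aB
  rot[3] = CAdbdcaddaCdBDDbACC$aBB
  rot[4] = AdbdcaddaCdBDDbACC$aBBC
  rot[5] = dbdcaddaCdBDDbACC$aBBCA
  rot[6] = bdcaddaCdBDDbACC$aBBCAd
  rot[7] = dcaddaCdBDDbACC$aBBCAdb
  rot[8] = caddaCdBDDbACC$aBBCAdbd
  rot[9] = addaCdBDDbACC$aBBCAdbdc
  rot[10] = ddaCdBDDbACC$aBBCAdbdca
  rot[11] = daCdBDDbACC$aBBCAdbdcad
  rot[12] = aCdBDDbACC$aBBCAdbdcadd
  rot[13] = CdBDDbACC$aBBCAdbdcadda
  rot[14] = dBDDbACC$aBBCAdbdcaddaC
  rot[15] = BDDbACC$aBBCAdbdcaddaCd
  rot[16] = DDbACC$aBBCAdbdcaddaCdB
  rot[17] = DbACC$aBBCAdbdcaddaCdBD
  rot[18] = bACC$aBBCAdbdcaddaCdBDD
  rot[19] = ACC$aBBCAdbdcaddaCdBDDb
  rot[20] = CC$aBBCAdbdcaddaCdBDDbA
  rot[21] = C$aBBCAdbdcaddaCdBDDbAC
  rot[22] = $aBBCAdbdcaddaCdBDDbACC
Sorted (with $ < everything):
  sorted[0] = $aBBCAdbdcaddaCdBDDbACC
  sorted[1] = ACC$aBBCAdbdcaddaCdBDDb
  sorted[2] = AdbdcaddaCdBDDbACC$aBBC
  sorted[3] = BBCAdbdcaddaCdBDDbACC$a
  sorted[4] = BCAdbdcaddaCdBDDbACC$aB
  sorted[5] = BDDbACC$aBBCAdbdcaddaCd
  sorted[6] = C$aBBCAdbdcaddaCdBDDbAC
  sorted[7] = CAdbdcaddaCdBDDbACC$aBB
  sorted[8] = CC$aBBCAdbdcaddaCdBDDbA
  sorted[9] = CdBDDbACC$aBBCAdbdcadda
  sorted[10] = DDbACC$aBBCAdbdcaddaCdB
  sorted[11] = DbACC$aBBCAdbdcaddaCdBD
  sorted[12] = aBBCAdbdcaddaCdBDDbACC$
  sorted[13] = aCdBDDbACC$aBBCAdbdcadd
  sorted[14] = addaCdBDDbACC$aBBCAdbdc
  sorted[15] = bACC$aBBCAdbdcaddaCdBDD
  sorted[16] = bdcaddaCdBDDbACC$aBBCAd
  sorted[17] = caddaCdBDDbACC$aBBCAdbd
  sorted[18] = dBDDbACC$aBBCAdbdcaddaC
  sorted[19] = daCdBDDbACC$aBBCAdbdcad
  sorted[20] = dbdcaddaCdBDDbACC$aBBCA
  sorted[21] = dcaddaCdBDDbACC$aBBCAdb
  sorted[22] = ddaCdBDDbACC$aBBCAdbdca
sorted[4] = BCAdbdcaddaCdBDDbACC$aB

Answer: BCAdbdcaddaCdBDDbACC$aB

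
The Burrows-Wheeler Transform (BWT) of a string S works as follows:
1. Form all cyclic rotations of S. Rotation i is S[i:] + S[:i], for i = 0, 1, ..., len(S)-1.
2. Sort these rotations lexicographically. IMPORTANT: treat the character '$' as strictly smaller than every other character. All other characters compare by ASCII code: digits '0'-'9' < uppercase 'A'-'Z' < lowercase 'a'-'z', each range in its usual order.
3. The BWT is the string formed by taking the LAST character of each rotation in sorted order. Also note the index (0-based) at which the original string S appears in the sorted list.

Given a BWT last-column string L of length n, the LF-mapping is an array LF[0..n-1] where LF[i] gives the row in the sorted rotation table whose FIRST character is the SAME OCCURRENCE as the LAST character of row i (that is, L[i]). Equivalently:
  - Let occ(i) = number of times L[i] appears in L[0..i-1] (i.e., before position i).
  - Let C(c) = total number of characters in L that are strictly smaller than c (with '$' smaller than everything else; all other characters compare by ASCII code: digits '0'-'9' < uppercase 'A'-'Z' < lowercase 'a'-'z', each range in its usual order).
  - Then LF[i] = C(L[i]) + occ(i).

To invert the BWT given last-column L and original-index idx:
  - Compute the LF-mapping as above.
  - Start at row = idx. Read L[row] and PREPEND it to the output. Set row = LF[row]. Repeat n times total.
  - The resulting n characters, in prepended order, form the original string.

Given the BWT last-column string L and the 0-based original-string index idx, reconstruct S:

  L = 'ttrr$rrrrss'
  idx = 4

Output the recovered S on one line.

Answer: rrstrrrrst$

Derivation:
LF mapping: 9 10 1 2 0 3 4 5 6 7 8
Walk LF starting at row 4, prepending L[row]:
  step 1: row=4, L[4]='$', prepend. Next row=LF[4]=0
  step 2: row=0, L[0]='t', prepend. Next row=LF[0]=9
  step 3: row=9, L[9]='s', prepend. Next row=LF[9]=7
  step 4: row=7, L[7]='r', prepend. Next row=LF[7]=5
  step 5: row=5, L[5]='r', prepend. Next row=LF[5]=3
  step 6: row=3, L[3]='r', prepend. Next row=LF[3]=2
  step 7: row=2, L[2]='r', prepend. Next row=LF[2]=1
  step 8: row=1, L[1]='t', prepend. Next row=LF[1]=10
  step 9: row=10, L[10]='s', prepend. Next row=LF[10]=8
  step 10: row=8, L[8]='r', prepend. Next row=LF[8]=6
  step 11: row=6, L[6]='r', prepend. Next row=LF[6]=4
Reversed output: rrstrrrrst$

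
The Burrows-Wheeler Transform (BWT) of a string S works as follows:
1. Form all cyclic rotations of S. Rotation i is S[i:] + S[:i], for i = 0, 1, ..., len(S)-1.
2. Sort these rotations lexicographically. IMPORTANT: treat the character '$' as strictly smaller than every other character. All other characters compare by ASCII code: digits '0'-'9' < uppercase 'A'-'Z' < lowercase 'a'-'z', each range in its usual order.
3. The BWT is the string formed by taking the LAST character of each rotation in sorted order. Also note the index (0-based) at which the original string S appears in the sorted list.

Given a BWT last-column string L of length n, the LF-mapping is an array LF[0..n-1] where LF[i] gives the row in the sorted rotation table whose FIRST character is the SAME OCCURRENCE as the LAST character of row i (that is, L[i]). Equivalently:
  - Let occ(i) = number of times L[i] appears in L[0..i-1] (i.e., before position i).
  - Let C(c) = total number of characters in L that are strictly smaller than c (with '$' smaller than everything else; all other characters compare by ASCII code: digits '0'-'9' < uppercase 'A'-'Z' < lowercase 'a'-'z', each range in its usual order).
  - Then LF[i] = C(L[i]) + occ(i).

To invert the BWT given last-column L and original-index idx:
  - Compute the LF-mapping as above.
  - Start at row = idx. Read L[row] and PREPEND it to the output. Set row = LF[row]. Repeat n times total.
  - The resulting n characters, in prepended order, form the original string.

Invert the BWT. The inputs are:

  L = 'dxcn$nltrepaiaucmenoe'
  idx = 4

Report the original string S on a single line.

LF mapping: 5 20 3 12 0 13 10 18 17 6 16 1 9 2 19 4 11 7 14 15 8
Walk LF starting at row 4, prepending L[row]:
  step 1: row=4, L[4]='$', prepend. Next row=LF[4]=0
  step 2: row=0, L[0]='d', prepend. Next row=LF[0]=5
  step 3: row=5, L[5]='n', prepend. Next row=LF[5]=13
  step 4: row=13, L[13]='a', prepend. Next row=LF[13]=2
  step 5: row=2, L[2]='c', prepend. Next row=LF[2]=3
  step 6: row=3, L[3]='n', prepend. Next row=LF[3]=12
  step 7: row=12, L[12]='i', prepend. Next row=LF[12]=9
  step 8: row=9, L[9]='e', prepend. Next row=LF[9]=6
  step 9: row=6, L[6]='l', prepend. Next row=LF[6]=10
  step 10: row=10, L[10]='p', prepend. Next row=LF[10]=16
  step 11: row=16, L[16]='m', prepend. Next row=LF[16]=11
  step 12: row=11, L[11]='a', prepend. Next row=LF[11]=1
  step 13: row=1, L[1]='x', prepend. Next row=LF[1]=20
  step 14: row=20, L[20]='e', prepend. Next row=LF[20]=8
  step 15: row=8, L[8]='r', prepend. Next row=LF[8]=17
  step 16: row=17, L[17]='e', prepend. Next row=LF[17]=7
  step 17: row=7, L[7]='t', prepend. Next row=LF[7]=18
  step 18: row=18, L[18]='n', prepend. Next row=LF[18]=14
  step 19: row=14, L[14]='u', prepend. Next row=LF[14]=19
  step 20: row=19, L[19]='o', prepend. Next row=LF[19]=15
  step 21: row=15, L[15]='c', prepend. Next row=LF[15]=4
Reversed output: counterexampleincand$

Answer: counterexampleincand$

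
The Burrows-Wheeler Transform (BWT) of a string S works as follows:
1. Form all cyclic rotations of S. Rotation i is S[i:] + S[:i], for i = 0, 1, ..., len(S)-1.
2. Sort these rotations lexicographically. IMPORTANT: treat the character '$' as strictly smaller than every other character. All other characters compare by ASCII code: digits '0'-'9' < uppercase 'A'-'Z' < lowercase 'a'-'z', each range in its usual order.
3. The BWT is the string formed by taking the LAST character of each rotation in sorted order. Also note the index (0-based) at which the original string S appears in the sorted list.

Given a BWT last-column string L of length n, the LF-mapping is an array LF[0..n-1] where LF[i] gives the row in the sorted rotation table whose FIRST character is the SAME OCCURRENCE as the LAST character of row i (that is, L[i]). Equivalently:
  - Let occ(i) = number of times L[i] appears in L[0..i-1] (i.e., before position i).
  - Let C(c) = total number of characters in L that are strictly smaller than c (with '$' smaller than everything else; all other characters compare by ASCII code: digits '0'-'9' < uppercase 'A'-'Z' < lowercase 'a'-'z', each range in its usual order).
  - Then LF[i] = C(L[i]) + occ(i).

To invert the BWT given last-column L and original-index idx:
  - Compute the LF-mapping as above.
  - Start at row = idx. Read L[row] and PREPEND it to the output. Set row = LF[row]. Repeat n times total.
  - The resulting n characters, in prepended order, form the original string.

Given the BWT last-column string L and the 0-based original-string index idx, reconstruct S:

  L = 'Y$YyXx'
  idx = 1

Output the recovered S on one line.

LF mapping: 2 0 3 5 1 4
Walk LF starting at row 1, prepending L[row]:
  step 1: row=1, L[1]='$', prepend. Next row=LF[1]=0
  step 2: row=0, L[0]='Y', prepend. Next row=LF[0]=2
  step 3: row=2, L[2]='Y', prepend. Next row=LF[2]=3
  step 4: row=3, L[3]='y', prepend. Next row=LF[3]=5
  step 5: row=5, L[5]='x', prepend. Next row=LF[5]=4
  step 6: row=4, L[4]='X', prepend. Next row=LF[4]=1
Reversed output: XxyYY$

Answer: XxyYY$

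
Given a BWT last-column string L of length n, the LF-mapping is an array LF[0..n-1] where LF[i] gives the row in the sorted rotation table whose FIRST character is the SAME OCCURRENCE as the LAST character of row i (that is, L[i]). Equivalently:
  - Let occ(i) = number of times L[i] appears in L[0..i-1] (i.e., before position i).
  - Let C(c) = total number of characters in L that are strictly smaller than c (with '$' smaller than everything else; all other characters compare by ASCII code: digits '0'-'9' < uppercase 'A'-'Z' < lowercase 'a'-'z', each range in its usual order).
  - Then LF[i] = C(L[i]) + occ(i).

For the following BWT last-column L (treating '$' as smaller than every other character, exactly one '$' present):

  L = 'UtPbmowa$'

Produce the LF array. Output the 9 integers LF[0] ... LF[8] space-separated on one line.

Char counts: '$':1, 'P':1, 'U':1, 'a':1, 'b':1, 'm':1, 'o':1, 't':1, 'w':1
C (first-col start): C('$')=0, C('P')=1, C('U')=2, C('a')=3, C('b')=4, C('m')=5, C('o')=6, C('t')=7, C('w')=8
L[0]='U': occ=0, LF[0]=C('U')+0=2+0=2
L[1]='t': occ=0, LF[1]=C('t')+0=7+0=7
L[2]='P': occ=0, LF[2]=C('P')+0=1+0=1
L[3]='b': occ=0, LF[3]=C('b')+0=4+0=4
L[4]='m': occ=0, LF[4]=C('m')+0=5+0=5
L[5]='o': occ=0, LF[5]=C('o')+0=6+0=6
L[6]='w': occ=0, LF[6]=C('w')+0=8+0=8
L[7]='a': occ=0, LF[7]=C('a')+0=3+0=3
L[8]='$': occ=0, LF[8]=C('$')+0=0+0=0

Answer: 2 7 1 4 5 6 8 3 0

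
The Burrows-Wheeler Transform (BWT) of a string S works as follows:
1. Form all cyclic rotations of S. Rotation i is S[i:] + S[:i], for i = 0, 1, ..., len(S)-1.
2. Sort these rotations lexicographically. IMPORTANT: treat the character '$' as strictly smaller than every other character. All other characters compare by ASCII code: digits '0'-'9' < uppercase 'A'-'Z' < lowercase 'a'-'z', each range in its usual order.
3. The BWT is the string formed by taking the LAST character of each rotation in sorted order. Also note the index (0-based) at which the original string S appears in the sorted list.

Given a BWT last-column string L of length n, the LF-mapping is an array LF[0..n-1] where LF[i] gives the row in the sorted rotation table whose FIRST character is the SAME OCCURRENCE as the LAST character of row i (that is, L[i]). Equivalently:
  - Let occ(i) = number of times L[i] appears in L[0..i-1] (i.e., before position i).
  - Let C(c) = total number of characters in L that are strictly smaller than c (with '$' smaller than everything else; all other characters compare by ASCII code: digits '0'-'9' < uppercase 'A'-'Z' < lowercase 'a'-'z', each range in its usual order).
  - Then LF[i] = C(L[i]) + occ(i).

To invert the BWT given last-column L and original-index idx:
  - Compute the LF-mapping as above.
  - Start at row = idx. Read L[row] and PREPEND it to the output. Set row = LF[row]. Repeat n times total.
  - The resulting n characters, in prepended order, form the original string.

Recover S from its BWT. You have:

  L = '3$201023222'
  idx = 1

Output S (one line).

Answer: 0120222323$

Derivation:
LF mapping: 9 0 4 1 3 2 5 10 6 7 8
Walk LF starting at row 1, prepending L[row]:
  step 1: row=1, L[1]='$', prepend. Next row=LF[1]=0
  step 2: row=0, L[0]='3', prepend. Next row=LF[0]=9
  step 3: row=9, L[9]='2', prepend. Next row=LF[9]=7
  step 4: row=7, L[7]='3', prepend. Next row=LF[7]=10
  step 5: row=10, L[10]='2', prepend. Next row=LF[10]=8
  step 6: row=8, L[8]='2', prepend. Next row=LF[8]=6
  step 7: row=6, L[6]='2', prepend. Next row=LF[6]=5
  step 8: row=5, L[5]='0', prepend. Next row=LF[5]=2
  step 9: row=2, L[2]='2', prepend. Next row=LF[2]=4
  step 10: row=4, L[4]='1', prepend. Next row=LF[4]=3
  step 11: row=3, L[3]='0', prepend. Next row=LF[3]=1
Reversed output: 0120222323$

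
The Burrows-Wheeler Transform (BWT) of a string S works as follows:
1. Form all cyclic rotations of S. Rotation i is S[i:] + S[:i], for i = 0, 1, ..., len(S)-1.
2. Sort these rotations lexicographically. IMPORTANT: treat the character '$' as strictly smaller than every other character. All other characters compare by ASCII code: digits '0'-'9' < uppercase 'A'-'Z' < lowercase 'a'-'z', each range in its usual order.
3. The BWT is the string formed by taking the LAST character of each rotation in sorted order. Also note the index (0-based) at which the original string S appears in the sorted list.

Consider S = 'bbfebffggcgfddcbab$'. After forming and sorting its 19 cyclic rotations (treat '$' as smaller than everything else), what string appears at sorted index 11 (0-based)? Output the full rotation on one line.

Answer: ebffggcgfddcbab$bbf

Derivation:
All 19 rotations (rotation i = S[i:]+S[:i]):
  rot[0] = bbfebffggcgfddcbab$
  rot[1] = bfebffggcgfddcbab$b
  rot[2] = febffggcgfddcbab$bb
  rot[3] = ebffggcgfddcbab$bbf
  rot[4] = bffggcgfddcbab$bbfe
  rot[5] = ffggcgfddcbab$bbfeb
  rot[6] = fggcgfddcbab$bbfebf
  rot[7] = ggcgfddcbab$bbfebff
  rot[8] = gcgfddcbab$bbfebffg
  rot[9] = cgfddcbab$bbfebffgg
  rot[10] = gfddcbab$bbfebffggc
  rot[11] = fddcbab$bbfebffggcg
  rot[12] = ddcbab$bbfebffggcgf
  rot[13] = dcbab$bbfebffggcgfd
  rot[14] = cbab$bbfebffggcgfdd
  rot[15] = bab$bbfebffggcgfddc
  rot[16] = ab$bbfebffggcgfddcb
  rot[17] = b$bbfebffggcgfddcba
  rot[18] = $bbfebffggcgfddcbab
Sorted (with $ < everything):
  sorted[0] = $bbfebffggcgfddcbab
  sorted[1] = ab$bbfebffggcgfddcb
  sorted[2] = b$bbfebffggcgfddcba
  sorted[3] = bab$bbfebffggcgfddc
  sorted[4] = bbfebffggcgfddcbab$
  sorted[5] = bfebffggcgfddcbab$b
  sorted[6] = bffggcgfddcbab$bbfe
  sorted[7] = cbab$bbfebffggcgfdd
  sorted[8] = cgfddcbab$bbfebffgg
  sorted[9] = dcbab$bbfebffggcgfd
  sorted[10] = ddcbab$bbfebffggcgf
  sorted[11] = ebffggcgfddcbab$bbf
  sorted[12] = fddcbab$bbfebffggcg
  sorted[13] = febffggcgfddcbab$bb
  sorted[14] = ffggcgfddcbab$bbfeb
  sorted[15] = fggcgfddcbab$bbfebf
  sorted[16] = gcgfddcbab$bbfebffg
  sorted[17] = gfddcbab$bbfebffggc
  sorted[18] = ggcgfddcbab$bbfebff
sorted[11] = ebffggcgfddcbab$bbf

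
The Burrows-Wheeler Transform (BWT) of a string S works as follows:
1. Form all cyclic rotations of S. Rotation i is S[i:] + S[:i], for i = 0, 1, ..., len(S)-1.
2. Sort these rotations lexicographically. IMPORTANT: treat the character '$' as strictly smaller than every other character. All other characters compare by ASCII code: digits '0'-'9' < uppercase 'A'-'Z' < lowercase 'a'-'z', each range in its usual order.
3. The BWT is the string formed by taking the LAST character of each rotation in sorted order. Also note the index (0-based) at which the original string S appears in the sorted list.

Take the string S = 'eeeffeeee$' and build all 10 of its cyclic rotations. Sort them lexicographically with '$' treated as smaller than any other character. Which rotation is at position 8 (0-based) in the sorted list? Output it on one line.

Answer: feeee$eeef

Derivation:
All 10 rotations (rotation i = S[i:]+S[:i]):
  rot[0] = eeeffeeee$
  rot[1] = eeffeeee$e
  rot[2] = effeeee$ee
  rot[3] = ffeeee$eee
  rot[4] = feeee$eeef
  rot[5] = eeee$eeeff
  rot[6] = eee$eeeffe
  rot[7] = ee$eeeffee
  rot[8] = e$eeeffeee
  rot[9] = $eeeffeeee
Sorted (with $ < everything):
  sorted[0] = $eeeffeeee
  sorted[1] = e$eeeffeee
  sorted[2] = ee$eeeffee
  sorted[3] = eee$eeeffe
  sorted[4] = eeee$eeeff
  sorted[5] = eeeffeeee$
  sorted[6] = eeffeeee$e
  sorted[7] = effeeee$ee
  sorted[8] = feeee$eeef
  sorted[9] = ffeeee$eee
sorted[8] = feeee$eeef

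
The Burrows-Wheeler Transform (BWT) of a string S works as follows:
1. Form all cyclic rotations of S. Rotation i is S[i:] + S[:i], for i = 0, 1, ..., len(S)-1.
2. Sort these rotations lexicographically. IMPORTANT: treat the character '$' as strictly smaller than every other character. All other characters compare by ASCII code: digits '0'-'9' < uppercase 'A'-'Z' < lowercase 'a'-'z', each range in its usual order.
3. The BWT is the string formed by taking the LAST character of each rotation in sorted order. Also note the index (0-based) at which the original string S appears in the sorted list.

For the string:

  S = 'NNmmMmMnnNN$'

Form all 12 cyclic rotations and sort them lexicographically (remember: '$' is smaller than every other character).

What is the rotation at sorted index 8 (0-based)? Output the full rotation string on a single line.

Answer: mMnnNN$NNmmM

Derivation:
All 12 rotations (rotation i = S[i:]+S[:i]):
  rot[0] = NNmmMmMnnNN$
  rot[1] = NmmMmMnnNN$N
  rot[2] = mmMmMnnNN$NN
  rot[3] = mMmMnnNN$NNm
  rot[4] = MmMnnNN$NNmm
  rot[5] = mMnnNN$NNmmM
  rot[6] = MnnNN$NNmmMm
  rot[7] = nnNN$NNmmMmM
  rot[8] = nNN$NNmmMmMn
  rot[9] = NN$NNmmMmMnn
  rot[10] = N$NNmmMmMnnN
  rot[11] = $NNmmMmMnnNN
Sorted (with $ < everything):
  sorted[0] = $NNmmMmMnnNN
  sorted[1] = MmMnnNN$NNmm
  sorted[2] = MnnNN$NNmmMm
  sorted[3] = N$NNmmMmMnnN
  sorted[4] = NN$NNmmMmMnn
  sorted[5] = NNmmMmMnnNN$
  sorted[6] = NmmMmMnnNN$N
  sorted[7] = mMmMnnNN$NNm
  sorted[8] = mMnnNN$NNmmM
  sorted[9] = mmMmMnnNN$NN
  sorted[10] = nNN$NNmmMmMn
  sorted[11] = nnNN$NNmmMmM
sorted[8] = mMnnNN$NNmmM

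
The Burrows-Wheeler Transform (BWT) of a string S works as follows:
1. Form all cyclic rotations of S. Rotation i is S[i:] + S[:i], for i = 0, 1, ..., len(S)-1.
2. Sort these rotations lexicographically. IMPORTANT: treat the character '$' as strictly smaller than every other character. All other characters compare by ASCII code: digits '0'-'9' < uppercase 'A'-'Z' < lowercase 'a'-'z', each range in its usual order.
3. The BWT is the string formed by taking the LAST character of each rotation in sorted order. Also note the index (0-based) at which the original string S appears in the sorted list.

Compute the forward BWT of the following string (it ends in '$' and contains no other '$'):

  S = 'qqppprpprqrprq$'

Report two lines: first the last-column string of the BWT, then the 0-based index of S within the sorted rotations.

Answer: qqprprprq$rpqpp
9

Derivation:
All 15 rotations (rotation i = S[i:]+S[:i]):
  rot[0] = qqppprpprqrprq$
  rot[1] = qppprpprqrprq$q
  rot[2] = ppprpprqrprq$qq
  rot[3] = pprpprqrprq$qqp
  rot[4] = prpprqrprq$qqpp
  rot[5] = rpprqrprq$qqppp
  rot[6] = pprqrprq$qqpppr
  rot[7] = prqrprq$qqppprp
  rot[8] = rqrprq$qqppprpp
  rot[9] = qrprq$qqppprppr
  rot[10] = rprq$qqppprpprq
  rot[11] = prq$qqppprpprqr
  rot[12] = rq$qqppprpprqrp
  rot[13] = q$qqppprpprqrpr
  rot[14] = $qqppprpprqrprq
Sorted (with $ < everything):
  sorted[0] = $qqppprpprqrprq  (last char: 'q')
  sorted[1] = ppprpprqrprq$qq  (last char: 'q')
  sorted[2] = pprpprqrprq$qqp  (last char: 'p')
  sorted[3] = pprqrprq$qqpppr  (last char: 'r')
  sorted[4] = prpprqrprq$qqpp  (last char: 'p')
  sorted[5] = prq$qqppprpprqr  (last char: 'r')
  sorted[6] = prqrprq$qqppprp  (last char: 'p')
  sorted[7] = q$qqppprpprqrpr  (last char: 'r')
  sorted[8] = qppprpprqrprq$q  (last char: 'q')
  sorted[9] = qqppprpprqrprq$  (last char: '$')
  sorted[10] = qrprq$qqppprppr  (last char: 'r')
  sorted[11] = rpprqrprq$qqppp  (last char: 'p')
  sorted[12] = rprq$qqppprpprq  (last char: 'q')
  sorted[13] = rq$qqppprpprqrp  (last char: 'p')
  sorted[14] = rqrprq$qqppprpp  (last char: 'p')
Last column: qqprprprq$rpqpp
Original string S is at sorted index 9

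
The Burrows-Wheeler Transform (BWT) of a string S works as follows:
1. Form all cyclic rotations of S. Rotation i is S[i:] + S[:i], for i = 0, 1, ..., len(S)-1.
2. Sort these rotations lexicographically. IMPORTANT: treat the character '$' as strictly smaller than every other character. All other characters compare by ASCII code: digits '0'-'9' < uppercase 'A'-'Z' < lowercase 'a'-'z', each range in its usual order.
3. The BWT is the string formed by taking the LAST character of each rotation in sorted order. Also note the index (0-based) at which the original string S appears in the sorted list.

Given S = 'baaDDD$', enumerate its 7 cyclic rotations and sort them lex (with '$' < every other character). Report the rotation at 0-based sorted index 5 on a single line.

Answer: aaDDD$b

Derivation:
All 7 rotations (rotation i = S[i:]+S[:i]):
  rot[0] = baaDDD$
  rot[1] = aaDDD$b
  rot[2] = aDDD$ba
  rot[3] = DDD$baa
  rot[4] = DD$baaD
  rot[5] = D$baaDD
  rot[6] = $baaDDD
Sorted (with $ < everything):
  sorted[0] = $baaDDD
  sorted[1] = D$baaDD
  sorted[2] = DD$baaD
  sorted[3] = DDD$baa
  sorted[4] = aDDD$ba
  sorted[5] = aaDDD$b
  sorted[6] = baaDDD$
sorted[5] = aaDDD$b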